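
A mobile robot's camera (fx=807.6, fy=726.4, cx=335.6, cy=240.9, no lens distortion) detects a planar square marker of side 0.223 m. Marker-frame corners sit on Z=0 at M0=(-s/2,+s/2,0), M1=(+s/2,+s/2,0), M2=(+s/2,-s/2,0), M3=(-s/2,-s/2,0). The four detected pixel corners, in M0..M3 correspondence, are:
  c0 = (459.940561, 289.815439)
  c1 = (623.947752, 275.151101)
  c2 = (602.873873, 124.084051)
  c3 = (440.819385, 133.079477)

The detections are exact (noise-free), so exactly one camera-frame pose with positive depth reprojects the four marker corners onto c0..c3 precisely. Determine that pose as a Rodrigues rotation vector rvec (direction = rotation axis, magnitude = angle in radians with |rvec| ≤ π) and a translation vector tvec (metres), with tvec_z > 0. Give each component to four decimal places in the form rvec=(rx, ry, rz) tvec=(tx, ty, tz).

rvec=(-0.0844, -0.1634, -0.0915) tvec=(0.2548, -0.0517, 1.0408)

Intrinsics K: fx=807.6, fy=726.4, cx=335.6, cy=240.9
Marker side s = 0.223 m; corners in marker frame (Z=0):
  M0 = (-0.1115, +0.1115, 0)
  M1 = (+0.1115, +0.1115, 0)
  M2 = (+0.1115, -0.1115, 0)
  M3 = (-0.1115, -0.1115, 0)
Detected image corners:
  c0 = (459.940561, 289.815439) px
  c1 = (623.947752, 275.151101) px
  c2 = (602.873873, 124.084051) px
  c3 = (440.819385, 133.079477) px
Planar DLT: solve 8×8 A·h = b for H (H[2,2]=1):
  H  [+815.90150 +51.17207 +533.26321]
  H  [-20.15464 +674.83368 +204.79772]
  H  [+0.15954 -0.07338 +1.00000]
B = K⁻¹H; ‖b₁‖=0.960761, ‖b₂‖=0.960761; λ = 2/(‖b₁‖+‖b₂‖) = 1.040842, sign → tz>0 ⇒ λ=+1.040842
r₁ = λ·B[:,0] = (+0.98254,-0.08395,+0.16605); r₂ = λ·B[:,1] = (+0.09769,+0.99228,-0.07637)
r₃ = r₁×r₂ = (-0.15836,+0.09126,+0.98315); SVD([r₁ r₂ r₃]) → R = UVᵀ:
  R  [+0.98254 +0.09769 -0.15836]
  R  [-0.08395 +0.99228 +0.09126]
  R  [+0.16605 -0.07637 +0.98315]
t = (+0.25475, -0.05173, +1.04084) m
tr R = 2.957974; θ = arccos((tr R − 1)/2) = 0.205364 rad = 11.766°
axis k = ((R−Rᵀ)₃₂, (R−Rᵀ)₁₃, (R−Rᵀ)₂₁) / (2 sinθ) = (-0.411030, -0.795432, -0.445357)
rvec = θ·k = (-0.084411, -0.163353, -0.091460)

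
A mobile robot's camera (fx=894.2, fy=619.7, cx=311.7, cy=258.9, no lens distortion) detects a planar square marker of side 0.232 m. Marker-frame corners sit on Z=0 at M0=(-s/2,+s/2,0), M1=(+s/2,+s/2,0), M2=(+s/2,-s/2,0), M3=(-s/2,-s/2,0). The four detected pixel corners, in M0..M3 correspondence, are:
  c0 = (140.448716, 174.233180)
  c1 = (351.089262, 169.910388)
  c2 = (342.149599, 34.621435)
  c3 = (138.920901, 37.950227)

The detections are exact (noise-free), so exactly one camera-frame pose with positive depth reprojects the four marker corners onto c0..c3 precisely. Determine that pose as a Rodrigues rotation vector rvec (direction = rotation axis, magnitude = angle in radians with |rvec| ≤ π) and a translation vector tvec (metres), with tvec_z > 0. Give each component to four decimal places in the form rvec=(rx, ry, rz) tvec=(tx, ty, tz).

rvec=(-0.1568, -0.0246, -0.0356) tvec=(-0.0767, -0.2527, 1.0040)

Intrinsics K: fx=894.2, fy=619.7, cx=311.7, cy=258.9
Marker side s = 0.232 m; corners in marker frame (Z=0):
  M0 = (-0.1160, +0.1160, 0)
  M1 = (+0.1160, +0.1160, 0)
  M2 = (+0.1160, -0.1160, 0)
  M3 = (-0.1160, -0.1160, 0)
Detected image corners:
  c0 = (140.448716, 174.233180) px
  c1 = (351.089262, 169.910388) px
  c2 = (342.149599, 34.621435) px
  c3 = (138.920901, 37.950227) px
Planar DLT: solve 8×8 A·h = b for H (H[2,2]=1):
  H  [+898.28208 -15.09665 +243.43131]
  H  [-13.61995 +569.12224 +102.95149]
  H  [+0.02718 -0.15507 +1.00000]
B = K⁻¹H; ‖b₁‖=0.996019, ‖b₂‖=0.996019; λ = 2/(‖b₁‖+‖b₂‖) = 1.003997, sign → tz>0 ⇒ λ=+1.003997
r₁ = λ·B[:,0] = (+0.99907,-0.03347,+0.02729); r₂ = λ·B[:,1] = (+0.03732,+0.98710,-0.15569)
r₃ = r₁×r₂ = (-0.02173,+0.15657,+0.98743); SVD([r₁ r₂ r₃]) → R = UVᵀ:
  R  [+0.99907 +0.03732 -0.02173]
  R  [-0.03347 +0.98710 +0.15657]
  R  [+0.02729 -0.15569 +0.98743]
t = (-0.07665, -0.25266, +1.00400) m
tr R = 2.973596; θ = arccos((tr R − 1)/2) = 0.162673 rad = 9.320°
axis k = ((R−Rᵀ)₃₂, (R−Rᵀ)₁₃, (R−Rᵀ)₂₁) / (2 sinθ) = (-0.964019, -0.151345, -0.218545)
rvec = θ·k = (-0.156820, -0.024620, -0.035551)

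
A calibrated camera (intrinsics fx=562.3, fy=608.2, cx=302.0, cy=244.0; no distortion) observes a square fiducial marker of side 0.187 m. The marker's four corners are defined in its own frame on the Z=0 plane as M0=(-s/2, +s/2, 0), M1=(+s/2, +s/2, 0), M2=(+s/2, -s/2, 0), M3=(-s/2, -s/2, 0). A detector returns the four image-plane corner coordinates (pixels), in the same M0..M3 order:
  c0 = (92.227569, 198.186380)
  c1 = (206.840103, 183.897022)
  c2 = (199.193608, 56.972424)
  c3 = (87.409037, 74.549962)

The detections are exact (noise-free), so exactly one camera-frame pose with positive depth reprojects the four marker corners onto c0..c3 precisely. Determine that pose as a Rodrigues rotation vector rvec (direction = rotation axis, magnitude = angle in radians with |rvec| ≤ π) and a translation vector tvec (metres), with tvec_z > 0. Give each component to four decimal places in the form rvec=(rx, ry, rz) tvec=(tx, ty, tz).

Intrinsics K: fx=562.3, fy=608.2, cx=302.0, cy=244.0
Marker side s = 0.187 m; corners in marker frame (Z=0):
  M0 = (-0.0935, +0.0935, 0)
  M1 = (+0.0935, +0.0935, 0)
  M2 = (+0.0935, -0.0935, 0)
  M3 = (-0.0935, -0.0935, 0)
Detected image corners:
  c0 = (92.227569, 198.186380) px
  c1 = (206.840103, 183.897022) px
  c2 = (199.193608, 56.972424) px
  c3 = (87.409037, 74.549962) px
Planar DLT: solve 8×8 A·h = b for H (H[2,2]=1):
  H  [+582.37335 +14.91741 +145.55427]
  H  [-105.37142 +653.77160 +127.78577]
  H  [-0.15625 -0.12499 +1.00000]
B = K⁻¹H; ‖b₁‖=1.135863, ‖b₂‖=1.135863; λ = 2/(‖b₁‖+‖b₂‖) = 0.880388, sign → tz>0 ⇒ λ=+0.880388
r₁ = λ·B[:,0] = (+0.98570,-0.09734,-0.13756); r₂ = λ·B[:,1] = (+0.08246,+0.99050,-0.11004)
r₃ = r₁×r₂ = (+0.14697,+0.09712,+0.98436); SVD([r₁ r₂ r₃]) → R = UVᵀ:
  R  [+0.98570 +0.08246 +0.14697]
  R  [-0.09734 +0.99050 +0.09712]
  R  [-0.13756 -0.11004 +0.98436]
t = (-0.24495, -0.16822, +0.88039) m
tr R = 2.960560; θ = arccos((tr R − 1)/2) = 0.198922 rad = 11.397°
axis k = ((R−Rᵀ)₃₂, (R−Rᵀ)₁₃, (R−Rᵀ)₂₁) / (2 sinθ) = (-0.524174, +0.719920, -0.454924)
rvec = θ·k = (-0.104270, +0.143208, -0.090494)

rvec=(-0.1043, 0.1432, -0.0905) tvec=(-0.2449, -0.1682, 0.8804)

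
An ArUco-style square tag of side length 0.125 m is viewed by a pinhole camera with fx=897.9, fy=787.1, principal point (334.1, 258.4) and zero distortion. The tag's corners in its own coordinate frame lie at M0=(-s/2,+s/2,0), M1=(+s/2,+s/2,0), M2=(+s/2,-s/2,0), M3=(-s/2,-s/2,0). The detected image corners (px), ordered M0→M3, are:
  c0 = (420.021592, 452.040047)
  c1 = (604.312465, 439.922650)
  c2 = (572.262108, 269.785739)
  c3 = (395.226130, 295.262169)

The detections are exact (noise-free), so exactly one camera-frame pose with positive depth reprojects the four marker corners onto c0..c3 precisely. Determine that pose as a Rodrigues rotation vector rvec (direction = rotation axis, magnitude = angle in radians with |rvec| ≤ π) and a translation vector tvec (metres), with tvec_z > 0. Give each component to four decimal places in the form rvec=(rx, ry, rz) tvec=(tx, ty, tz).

rvec=(-0.1001, 0.4328, -0.1553) tvec=(0.1074, 0.0806, 0.6034)

Intrinsics K: fx=897.9, fy=787.1, cx=334.1, cy=258.4
Marker side s = 0.125 m; corners in marker frame (Z=0):
  M0 = (-0.0625, +0.0625, 0)
  M1 = (+0.0625, +0.0625, 0)
  M2 = (+0.0625, -0.0625, 0)
  M3 = (-0.0625, -0.0625, 0)
Detected image corners:
  c0 = (420.021592, 452.040047) px
  c1 = (604.312465, 439.922650) px
  c2 = (572.262108, 269.785739) px
  c3 = (395.226130, 295.262169) px
Planar DLT: solve 8×8 A·h = b for H (H[2,2]=1):
  H  [+1107.05979 +119.33526 +493.93446]
  H  [-398.23399 +1227.25662 +363.55546]
  H  [-0.67849 -0.21451 +1.00000]
B = K⁻¹H; ‖b₁‖=1.657402, ‖b₂‖=1.657402; λ = 2/(‖b₁‖+‖b₂‖) = 0.603354, sign → tz>0 ⇒ λ=+0.603354
r₁ = λ·B[:,0] = (+0.89622,-0.17087,-0.40937); r₂ = λ·B[:,1] = (+0.12835,+0.98325,-0.12943)
r₃ = r₁×r₂ = (+0.42463,+0.06345,+0.90314); SVD([r₁ r₂ r₃]) → R = UVᵀ:
  R  [+0.89622 +0.12835 +0.42463]
  R  [-0.17087 +0.98325 +0.06345]
  R  [-0.40937 -0.12943 +0.90314]
t = (+0.10740, +0.08061, +0.60335) m
tr R = 2.782613; θ = arccos((tr R − 1)/2) = 0.470577 rad = 26.962°
axis k = ((R−Rᵀ)₃₂, (R−Rᵀ)₁₃, (R−Rᵀ)₂₁) / (2 sinθ) = (-0.212704, +0.919714, -0.329974)
rvec = θ·k = (-0.100094, +0.432797, -0.155278)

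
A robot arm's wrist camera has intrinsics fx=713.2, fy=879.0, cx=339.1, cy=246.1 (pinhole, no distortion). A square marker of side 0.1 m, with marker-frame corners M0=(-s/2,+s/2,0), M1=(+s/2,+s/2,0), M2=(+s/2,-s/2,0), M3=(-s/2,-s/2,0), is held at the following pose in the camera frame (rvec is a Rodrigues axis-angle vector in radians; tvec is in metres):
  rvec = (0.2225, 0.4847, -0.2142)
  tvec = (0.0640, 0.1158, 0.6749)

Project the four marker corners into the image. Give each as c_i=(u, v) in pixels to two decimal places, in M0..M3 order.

Intrinsics K: fx=713.2, fy=879.0, cx=339.1, cy=246.1
Marker side s = 0.1 m; corners in marker frame (Z=0):
  M0 = (-0.0500, +0.0500, 0)
  M1 = (+0.0500, +0.0500, 0)
  M2 = (+0.0500, -0.0500, 0)
  M3 = (-0.0500, -0.0500, 0)
rvec = (0.2225, 0.4847, -0.2142), |rvec| = θ = 0.57474 rad = 32.930°
Rodrigues: sinθ=0.54361, 1−cosθ=0.16066; R = I + sinθ·[k]× + (1−cosθ)·[k]×²:
    [+0.86341 +0.25506 +0.43527]
    [-0.15015 +0.95360 -0.26095]
    [-0.48163 +0.15995 +0.86165]
t = (0.0640, 0.1158, 0.6749) m
M0: Pc = R·M0+t = (+0.03358, +0.17099, +0.70698); u = 713.2·(+0.03358)/0.70698 + 339.1 = 372.9775, v = 879.0·(+0.17099)/0.70698 + 246.1 = 458.6918
M1: Pc = R·M1+t = (+0.11992, +0.15597, +0.65882); u = 713.2·(+0.11992)/0.65882 + 339.1 = 468.9230, v = 879.0·(+0.15597)/0.65882 + 246.1 = 454.2009
M2: Pc = R·M2+t = (+0.09442, +0.06061, +0.64282); u = 713.2·(+0.09442)/0.64282 + 339.1 = 443.8553, v = 879.0·(+0.06061)/0.64282 + 246.1 = 328.9822
M3: Pc = R·M3+t = (+0.00808, +0.07563, +0.69098); u = 713.2·(+0.00808)/0.69098 + 339.1 = 347.4362, v = 879.0·(+0.07563)/0.69098 + 246.1 = 342.3051

c0=(372.98, 458.69) c1=(468.92, 454.20) c2=(443.86, 328.98) c3=(347.44, 342.31)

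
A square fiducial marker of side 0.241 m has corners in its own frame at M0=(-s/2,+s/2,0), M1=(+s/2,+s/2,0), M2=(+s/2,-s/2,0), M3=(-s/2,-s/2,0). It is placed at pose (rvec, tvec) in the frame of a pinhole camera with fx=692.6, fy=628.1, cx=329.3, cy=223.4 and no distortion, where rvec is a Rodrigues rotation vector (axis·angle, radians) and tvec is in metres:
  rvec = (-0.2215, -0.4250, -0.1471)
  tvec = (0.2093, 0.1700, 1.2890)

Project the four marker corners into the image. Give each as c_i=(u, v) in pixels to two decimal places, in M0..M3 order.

Intrinsics K: fx=692.6, fy=628.1, cx=329.3, cy=223.4
Marker side s = 0.241 m; corners in marker frame (Z=0):
  M0 = (-0.1205, +0.1205, 0)
  M1 = (+0.1205, +0.1205, 0)
  M2 = (+0.1205, -0.1205, 0)
  M3 = (-0.1205, -0.1205, 0)
rvec = (-0.2215, -0.4250, -0.1471), |rvec| = θ = 0.50132 rad = 28.724°
Rodrigues: sinθ=0.48059, 1−cosθ=0.12305; R = I + sinθ·[k]× + (1−cosθ)·[k]×²:
    [+0.90097 +0.18711 -0.39147]
    [-0.09492 +0.96538 +0.24295]
    [+0.42337 -0.18173 +0.88754]
t = (0.2093, 0.1700, 1.2890) m
M0: Pc = R·M0+t = (+0.12328, +0.29777, +1.21609); u = 692.6·(+0.12328)/1.21609 + 329.3 = 399.5117, v = 628.1·(+0.29777)/1.21609 + 223.4 = 377.1947
M1: Pc = R·M1+t = (+0.34041, +0.27489, +1.31812); u = 692.6·(+0.34041)/1.31812 + 329.3 = 508.1687, v = 628.1·(+0.27489)/1.31812 + 223.4 = 354.3888
M2: Pc = R·M2+t = (+0.29532, +0.04223, +1.36191); u = 692.6·(+0.29532)/1.36191 + 329.3 = 479.4848, v = 628.1·(+0.04223)/1.36191 + 223.4 = 242.8773
M3: Pc = R·M3+t = (+0.07819, +0.06511, +1.25988); u = 692.6·(+0.07819)/1.25988 + 329.3 = 372.2820, v = 628.1·(+0.06511)/1.25988 + 223.4 = 255.8597

c0=(399.51, 377.19) c1=(508.17, 354.39) c2=(479.48, 242.88) c3=(372.28, 255.86)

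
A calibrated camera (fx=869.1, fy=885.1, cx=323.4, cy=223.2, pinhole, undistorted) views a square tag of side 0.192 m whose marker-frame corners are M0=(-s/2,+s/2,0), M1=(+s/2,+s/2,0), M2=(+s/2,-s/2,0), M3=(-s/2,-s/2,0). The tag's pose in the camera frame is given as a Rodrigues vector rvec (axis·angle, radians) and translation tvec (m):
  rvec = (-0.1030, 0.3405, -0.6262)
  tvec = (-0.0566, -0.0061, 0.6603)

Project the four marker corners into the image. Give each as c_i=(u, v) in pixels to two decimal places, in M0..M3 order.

c0=(224.83, 392.77) c1=(421.68, 244.41) c2=(273.57, 32.86) c3=(98.55, 189.45)

Intrinsics K: fx=869.1, fy=885.1, cx=323.4, cy=223.2
Marker side s = 0.192 m; corners in marker frame (Z=0):
  M0 = (-0.0960, +0.0960, 0)
  M1 = (+0.0960, +0.0960, 0)
  M2 = (+0.0960, -0.0960, 0)
  M3 = (-0.0960, -0.0960, 0)
rvec = (-0.1030, 0.3405, -0.6262), |rvec| = θ = 0.72019 rad = 41.264°
Rodrigues: sinθ=0.65953, 1−cosθ=0.24832; R = I + sinθ·[k]× + (1−cosθ)·[k]×²:
    [+0.75676 +0.55666 +0.34270]
    [-0.59024 +0.80719 -0.00776]
    [-0.28094 -0.19641 +0.93941]
t = (-0.0566, -0.0061, 0.6603) m
M0: Pc = R·M0+t = (-0.07581, +0.12805, +0.66842); u = 869.1·(-0.07581)/0.66842 + 323.4 = 224.8300, v = 885.1·(+0.12805)/0.66842 + 223.2 = 392.7654
M1: Pc = R·M1+t = (+0.06949, +0.01473, +0.61447); u = 869.1·(+0.06949)/0.61447 + 323.4 = 421.6831, v = 885.1·(+0.01473)/0.61447 + 223.2 = 244.4122
M2: Pc = R·M2+t = (-0.03739, -0.14025, +0.65218); u = 869.1·(-0.03739)/0.65218 + 323.4 = 273.5730, v = 885.1·(-0.14025)/0.65218 + 223.2 = 32.8577
M3: Pc = R·M3+t = (-0.18269, -0.02693, +0.70613); u = 869.1·(-0.18269)/0.70613 + 323.4 = 98.5467, v = 885.1·(-0.02693)/0.70613 + 223.2 = 189.4488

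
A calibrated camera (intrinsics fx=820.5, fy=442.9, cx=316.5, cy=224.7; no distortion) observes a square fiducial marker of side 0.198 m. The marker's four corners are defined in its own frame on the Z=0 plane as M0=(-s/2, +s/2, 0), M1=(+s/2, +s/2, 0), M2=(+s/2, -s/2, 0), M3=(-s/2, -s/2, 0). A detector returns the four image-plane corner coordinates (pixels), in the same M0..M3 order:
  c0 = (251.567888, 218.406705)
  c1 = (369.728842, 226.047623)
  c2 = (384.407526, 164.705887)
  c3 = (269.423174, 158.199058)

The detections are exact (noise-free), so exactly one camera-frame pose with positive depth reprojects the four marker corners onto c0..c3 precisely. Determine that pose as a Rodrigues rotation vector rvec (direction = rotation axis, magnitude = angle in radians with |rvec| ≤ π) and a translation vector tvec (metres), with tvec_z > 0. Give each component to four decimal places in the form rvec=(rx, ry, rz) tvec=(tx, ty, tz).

Intrinsics K: fx=820.5, fy=442.9, cx=316.5, cy=224.7
Marker side s = 0.198 m; corners in marker frame (Z=0):
  M0 = (-0.0990, +0.0990, 0)
  M1 = (+0.0990, +0.0990, 0)
  M2 = (+0.0990, -0.0990, 0)
  M3 = (-0.0990, -0.0990, 0)
Detected image corners:
  c0 = (251.567888, 218.406705) px
  c1 = (369.728842, 226.047623) px
  c2 = (384.407526, 164.705887) px
  c3 = (269.423174, 158.199058) px
Planar DLT: solve 8×8 A·h = b for H (H[2,2]=1):
  H  [+564.09442 -129.51454 +318.45715]
  H  [+20.91752 +278.45824 +191.36652]
  H  [-0.07698 -0.14837 +1.00000]
B = K⁻¹H; ‖b₁‖=0.726455, ‖b₂‖=0.726455; λ = 2/(‖b₁‖+‖b₂‖) = 1.376548, sign → tz>0 ⇒ λ=+1.376548
r₁ = λ·B[:,0] = (+0.98725,+0.11877,-0.10596); r₂ = λ·B[:,1] = (-0.13850,+0.96907,-0.20424)
r₃ = r₁×r₂ = (+0.07843,+0.21631,+0.97317); SVD([r₁ r₂ r₃]) → R = UVᵀ:
  R  [+0.98725 -0.13850 +0.07843]
  R  [+0.11877 +0.96907 +0.21631]
  R  [-0.10596 -0.20424 +0.97317]
t = (+0.00328, -0.10360, +1.37655) m
tr R = 2.929496; θ = arccos((tr R − 1)/2) = 0.266312 rad = 15.259°
axis k = ((R−Rᵀ)₃₂, (R−Rᵀ)₁₃, (R−Rᵀ)₂₁) / (2 sinθ) = (-0.798978, +0.350314, +0.488789)
rvec = θ·k = (-0.212778, +0.093293, +0.130170)

rvec=(-0.2128, 0.0933, 0.1302) tvec=(0.0033, -0.1036, 1.3765)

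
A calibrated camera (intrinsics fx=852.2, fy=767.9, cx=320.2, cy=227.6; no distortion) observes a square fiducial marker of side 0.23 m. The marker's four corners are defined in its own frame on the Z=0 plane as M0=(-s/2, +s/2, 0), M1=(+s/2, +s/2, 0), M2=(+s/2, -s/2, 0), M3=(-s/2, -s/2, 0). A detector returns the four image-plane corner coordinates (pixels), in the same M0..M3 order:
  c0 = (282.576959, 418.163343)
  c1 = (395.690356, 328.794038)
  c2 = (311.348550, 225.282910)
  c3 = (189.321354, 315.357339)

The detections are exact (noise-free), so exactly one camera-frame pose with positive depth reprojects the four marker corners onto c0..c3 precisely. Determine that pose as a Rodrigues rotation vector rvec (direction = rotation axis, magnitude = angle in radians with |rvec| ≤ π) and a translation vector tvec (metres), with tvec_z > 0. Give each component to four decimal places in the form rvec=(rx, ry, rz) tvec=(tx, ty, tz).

rvec=(0.1993, -0.2851, -0.6535) tvec=(-0.0349, 0.1571, 1.2734)

Intrinsics K: fx=852.2, fy=767.9, cx=320.2, cy=227.6
Marker side s = 0.23 m; corners in marker frame (Z=0):
  M0 = (-0.1150, +0.1150, 0)
  M1 = (+0.1150, +0.1150, 0)
  M2 = (+0.1150, -0.1150, 0)
  M3 = (-0.1150, -0.1150, 0)
Detected image corners:
  c0 = (282.576959, 418.163343) px
  c1 = (395.690356, 328.794038) px
  c2 = (311.348550, 225.282910) px
  c3 = (189.321354, 315.357339) px
Planar DLT: solve 8×8 A·h = b for H (H[2,2]=1):
  H  [+556.41444 +448.36533 +296.86780]
  H  [-340.13159 +516.94493 +322.35969]
  H  [+0.15510 +0.21250 +1.00000]
B = K⁻¹H; ‖b₁‖=0.785291, ‖b₂‖=0.785291; λ = 2/(‖b₁‖+‖b₂‖) = 1.273413, sign → tz>0 ⇒ λ=+1.273413
r₁ = λ·B[:,0] = (+0.75722,-0.62258,+0.19750); r₂ = λ·B[:,1] = (+0.56831,+0.77705,+0.27059)
r₃ = r₁×r₂ = (-0.32194,-0.09266,+0.94222); SVD([r₁ r₂ r₃]) → R = UVᵀ:
  R  [+0.75722 +0.56831 -0.32194]
  R  [-0.62258 +0.77705 -0.09266]
  R  [+0.19750 +0.27059 +0.94222]
t = (-0.03486, +0.15714, +1.27341) m
tr R = 2.476489; θ = arccos((tr R − 1)/2) = 0.740333 rad = 42.418°
axis k = ((R−Rᵀ)₃₂, (R−Rᵀ)₁₃, (R−Rᵀ)₂₁) / (2 sinθ) = (+0.269261, -0.385038, -0.882748)
rvec = θ·k = (+0.199343, -0.285056, -0.653527)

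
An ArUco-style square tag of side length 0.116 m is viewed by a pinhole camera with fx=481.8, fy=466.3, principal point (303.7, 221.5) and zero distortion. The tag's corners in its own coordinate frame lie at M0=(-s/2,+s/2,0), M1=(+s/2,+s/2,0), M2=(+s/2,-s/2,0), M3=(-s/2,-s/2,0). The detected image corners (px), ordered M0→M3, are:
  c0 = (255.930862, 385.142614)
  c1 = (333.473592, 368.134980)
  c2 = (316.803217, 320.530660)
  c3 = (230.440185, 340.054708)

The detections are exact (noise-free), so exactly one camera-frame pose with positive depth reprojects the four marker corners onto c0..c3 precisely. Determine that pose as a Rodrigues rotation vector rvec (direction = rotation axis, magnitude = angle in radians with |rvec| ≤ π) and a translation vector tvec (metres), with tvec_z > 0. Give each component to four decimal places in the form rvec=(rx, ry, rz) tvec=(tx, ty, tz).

rvec=(0.6858, -0.0239, -0.2540) tvec=(-0.0263, 0.1890, 0.6610)

Intrinsics K: fx=481.8, fy=466.3, cx=303.7, cy=221.5
Marker side s = 0.116 m; corners in marker frame (Z=0):
  M0 = (-0.0580, +0.0580, 0)
  M1 = (+0.0580, +0.0580, 0)
  M2 = (+0.0580, -0.0580, 0)
  M3 = (-0.0580, -0.0580, 0)
Detected image corners:
  c0 = (255.930862, 385.142614) px
  c1 = (333.473592, 368.134980) px
  c2 = (316.803217, 320.530660) px
  c3 = (230.440185, 340.054708) px
Planar DLT: solve 8×8 A·h = b for H (H[2,2]=1):
  H  [+677.97154 +452.37932 +284.52282]
  H  [-189.72915 +735.88112 +354.79415]
  H  [-0.09298 +0.95173 +1.00000]
B = K⁻¹H; ‖b₁‖=1.512842, ‖b₂‖=1.512842; λ = 2/(‖b₁‖+‖b₂‖) = 0.661007, sign → tz>0 ⇒ λ=+0.661007
r₁ = λ·B[:,0] = (+0.96889,-0.23976,-0.06146); r₂ = λ·B[:,1] = (+0.22409,+0.74432,+0.62910)
r₃ = r₁×r₂ = (-0.10509,-0.62330,+0.77489); SVD([r₁ r₂ r₃]) → R = UVᵀ:
  R  [+0.96889 +0.22409 -0.10509]
  R  [-0.23976 +0.74432 -0.62330]
  R  [-0.06146 +0.62910 +0.77489]
t = (-0.02631, +0.18895, +0.66101) m
tr R = 2.488097; θ = arccos((tr R − 1)/2) = 0.731687 rad = 41.923°
axis k = ((R−Rᵀ)₃₂, (R−Rᵀ)₁₃, (R−Rᵀ)₂₁) / (2 sinθ) = (+0.937249, -0.032651, -0.347129)
rvec = θ·k = (+0.685773, -0.023891, -0.253990)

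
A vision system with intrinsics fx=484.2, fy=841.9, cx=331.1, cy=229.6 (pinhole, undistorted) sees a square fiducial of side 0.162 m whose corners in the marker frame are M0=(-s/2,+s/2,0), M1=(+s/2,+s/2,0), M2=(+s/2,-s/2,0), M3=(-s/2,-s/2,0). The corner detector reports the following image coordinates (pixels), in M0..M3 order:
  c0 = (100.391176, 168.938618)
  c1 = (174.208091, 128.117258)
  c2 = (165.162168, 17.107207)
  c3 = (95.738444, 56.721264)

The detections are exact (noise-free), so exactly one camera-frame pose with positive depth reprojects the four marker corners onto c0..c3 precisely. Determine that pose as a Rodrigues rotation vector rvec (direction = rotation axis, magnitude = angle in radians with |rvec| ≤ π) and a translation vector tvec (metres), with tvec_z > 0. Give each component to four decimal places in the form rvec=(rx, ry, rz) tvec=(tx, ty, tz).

rvec=(-0.3759, 0.1241, -0.2762) tvec=(-0.4146, -0.1671, 1.0164)

Intrinsics K: fx=484.2, fy=841.9, cx=331.1, cy=229.6
Marker side s = 0.162 m; corners in marker frame (Z=0):
  M0 = (-0.0810, +0.0810, 0)
  M1 = (+0.0810, +0.0810, 0)
  M2 = (+0.0810, -0.0810, 0)
  M3 = (-0.0810, -0.0810, 0)
Detected image corners:
  c0 = (100.391176, 168.938618) px
  c1 = (174.208091, 128.117258) px
  c2 = (165.162168, 17.107207) px
  c3 = (95.738444, 56.721264) px
Planar DLT: solve 8×8 A·h = b for H (H[2,2]=1):
  H  [+432.67616 -7.62264 +133.57638]
  H  [-254.38941 +654.48286 +91.14830]
  H  [-0.06734 -0.37220 +1.00000]
B = K⁻¹H; ‖b₁‖=0.983870, ‖b₂‖=0.983870; λ = 2/(‖b₁‖+‖b₂‖) = 1.016395, sign → tz>0 ⇒ λ=+1.016395
r₁ = λ·B[:,0] = (+0.95505,-0.28845,-0.06845); r₂ = λ·B[:,1] = (+0.24269,+0.89330,-0.37830)
r₃ = r₁×r₂ = (+0.17027,+0.34469,+0.92315); SVD([r₁ r₂ r₃]) → R = UVᵀ:
  R  [+0.95505 +0.24269 +0.17027]
  R  [-0.28845 +0.89330 +0.34469]
  R  [-0.06845 -0.37830 +0.92315]
t = (-0.41463, -0.16715, +1.01639) m
tr R = 2.771496; θ = arccos((tr R − 1)/2) = 0.482693 rad = 27.656°
axis k = ((R−Rᵀ)₃₂, (R−Rᵀ)₁₃, (R−Rᵀ)₂₁) / (2 sinθ) = (-0.778804, +0.257144, -0.572137)
rvec = θ·k = (-0.375924, +0.124122, -0.276167)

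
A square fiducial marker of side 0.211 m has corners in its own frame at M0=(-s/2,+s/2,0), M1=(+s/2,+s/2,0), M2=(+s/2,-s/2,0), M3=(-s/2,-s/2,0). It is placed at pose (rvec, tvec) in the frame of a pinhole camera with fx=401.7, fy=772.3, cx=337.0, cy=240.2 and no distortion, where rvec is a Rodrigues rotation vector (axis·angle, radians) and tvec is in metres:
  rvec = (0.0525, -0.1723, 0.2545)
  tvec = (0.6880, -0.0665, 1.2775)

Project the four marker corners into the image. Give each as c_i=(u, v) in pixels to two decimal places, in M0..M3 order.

c0=(515.42, 246.03) c1=(572.49, 276.70) c2=(590.35, 155.07) c3=(533.52, 120.64)

Intrinsics K: fx=401.7, fy=772.3, cx=337.0, cy=240.2
Marker side s = 0.211 m; corners in marker frame (Z=0):
  M0 = (-0.1055, +0.1055, 0)
  M1 = (+0.1055, +0.1055, 0)
  M2 = (+0.1055, -0.1055, 0)
  M3 = (-0.1055, -0.1055, 0)
rvec = (0.0525, -0.1723, 0.2545), |rvec| = θ = 0.31179 rad = 17.864°
Rodrigues: sinθ=0.30676, 1−cosθ=0.04821; R = I + sinθ·[k]× + (1−cosθ)·[k]×²:
    [+0.95315 -0.25488 -0.16290]
    [+0.24591 +0.96651 -0.07340]
    [+0.17615 +0.02991 +0.98391]
t = (0.6880, -0.0665, 1.2775) m
M0: Pc = R·M0+t = (+0.56055, +0.00952, +1.26207); u = 401.7·(+0.56055)/1.26207 + 337.0 = 515.4161, v = 772.3·(+0.00952)/1.26207 + 240.2 = 246.0275
M1: Pc = R·M1+t = (+0.76167, +0.06141, +1.29924); u = 401.7·(+0.76167)/1.29924 + 337.0 = 572.4932, v = 772.3·(+0.06141)/1.29924 + 240.2 = 276.7038
M2: Pc = R·M2+t = (+0.81545, -0.14252, +1.29293); u = 401.7·(+0.81545)/1.29293 + 337.0 = 590.3515, v = 772.3·(-0.14252)/1.29293 + 240.2 = 155.0672
M3: Pc = R·M3+t = (+0.61433, -0.19441, +1.25576); u = 401.7·(+0.61433)/1.25576 + 337.0 = 533.5162, v = 772.3·(-0.19441)/1.25576 + 240.2 = 120.6366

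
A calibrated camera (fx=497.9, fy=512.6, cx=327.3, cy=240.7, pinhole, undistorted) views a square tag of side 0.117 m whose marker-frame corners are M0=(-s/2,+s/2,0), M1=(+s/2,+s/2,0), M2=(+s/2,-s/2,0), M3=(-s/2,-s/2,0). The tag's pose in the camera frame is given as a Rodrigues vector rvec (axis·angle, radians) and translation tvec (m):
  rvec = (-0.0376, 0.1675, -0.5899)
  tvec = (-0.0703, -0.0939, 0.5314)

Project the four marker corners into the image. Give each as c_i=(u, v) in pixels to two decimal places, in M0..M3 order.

c0=(247.33, 228.49) c1=(336.67, 163.65) c2=(275.73, 70.65) c3=(189.91, 137.26)

Intrinsics K: fx=497.9, fy=512.6, cx=327.3, cy=240.7
Marker side s = 0.117 m; corners in marker frame (Z=0):
  M0 = (-0.0585, +0.0585, 0)
  M1 = (+0.0585, +0.0585, 0)
  M2 = (+0.0585, -0.0585, 0)
  M3 = (-0.0585, -0.0585, 0)
rvec = (-0.0376, 0.1675, -0.5899), |rvec| = θ = 0.61437 rad = 35.201°
Rodrigues: sinθ=0.57644, 1−cosθ=0.18286; R = I + sinθ·[k]× + (1−cosθ)·[k]×²:
    [+0.81782 +0.55043 +0.16791]
    [-0.55654 +0.83073 -0.01259]
    [-0.14641 -0.08315 +0.98572]
t = (-0.0703, -0.0939, 0.5314) m
M0: Pc = R·M0+t = (-0.08594, -0.01275, +0.53510); u = 497.9·(-0.08594)/0.53510 + 327.3 = 247.3326, v = 512.6·(-0.01275)/0.53510 + 240.7 = 228.4909
M1: Pc = R·M1+t = (+0.00974, -0.07786, +0.51797); u = 497.9·(+0.00974)/0.51797 + 327.3 = 336.6653, v = 512.6·(-0.07786)/0.51797 + 240.7 = 163.6476
M2: Pc = R·M2+t = (-0.05466, -0.17505, +0.52770); u = 497.9·(-0.05466)/0.52770 + 327.3 = 275.7287, v = 512.6·(-0.17505)/0.52770 + 240.7 = 70.6539
M3: Pc = R·M3+t = (-0.15034, -0.10994, +0.54483); u = 497.9·(-0.15034)/0.54483 + 327.3 = 189.9071, v = 512.6·(-0.10994)/0.54483 + 240.7 = 137.2632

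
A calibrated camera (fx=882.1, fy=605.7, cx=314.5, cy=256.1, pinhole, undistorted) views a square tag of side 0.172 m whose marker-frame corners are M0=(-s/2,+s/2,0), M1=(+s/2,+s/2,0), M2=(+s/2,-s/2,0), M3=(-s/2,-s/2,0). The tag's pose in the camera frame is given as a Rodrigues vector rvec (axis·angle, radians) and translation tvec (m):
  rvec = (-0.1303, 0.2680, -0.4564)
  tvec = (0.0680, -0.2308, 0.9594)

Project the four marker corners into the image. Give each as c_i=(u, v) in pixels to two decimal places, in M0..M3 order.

Intrinsics K: fx=882.1, fy=605.7, cx=314.5, cy=256.1
Marker side s = 0.172 m; corners in marker frame (Z=0):
  M0 = (-0.0860, +0.0860, 0)
  M1 = (+0.0860, +0.0860, 0)
  M2 = (+0.0860, -0.0860, 0)
  M3 = (-0.0860, -0.0860, 0)
rvec = (-0.1303, 0.2680, -0.4564), |rvec| = θ = 0.54507 rad = 31.230°
Rodrigues: sinθ=0.51848, 1−cosθ=0.14491; R = I + sinθ·[k]× + (1−cosθ)·[k]×²:
    [+0.86337 +0.41710 +0.28393]
    [-0.45117 +0.89012 +0.06428]
    [-0.22592 -0.18360 +0.95669]
t = (0.0680, -0.2308, 0.9594) m
M0: Pc = R·M0+t = (+0.02962, -0.11545, +0.96304); u = 882.1·(+0.02962)/0.96304 + 314.5 = 341.6313, v = 605.7·(-0.11545)/0.96304 + 256.1 = 183.4886
M1: Pc = R·M1+t = (+0.17812, -0.19305, +0.92418); u = 882.1·(+0.17812)/0.92418 + 314.5 = 484.5102, v = 605.7·(-0.19305)/0.92418 + 256.1 = 129.5769
M2: Pc = R·M2+t = (+0.10638, -0.34615, +0.95576); u = 882.1·(+0.10638)/0.95576 + 314.5 = 412.6805, v = 605.7·(-0.34615)/0.95576 + 256.1 = 36.7318
M3: Pc = R·M3+t = (-0.04212, -0.26855, +0.99462); u = 882.1·(-0.04212)/0.99462 + 314.5 = 277.1444, v = 605.7·(-0.26855)/0.99462 + 256.1 = 92.5591

c0=(341.63, 183.49) c1=(484.51, 129.58) c2=(412.68, 36.73) c3=(277.14, 92.56)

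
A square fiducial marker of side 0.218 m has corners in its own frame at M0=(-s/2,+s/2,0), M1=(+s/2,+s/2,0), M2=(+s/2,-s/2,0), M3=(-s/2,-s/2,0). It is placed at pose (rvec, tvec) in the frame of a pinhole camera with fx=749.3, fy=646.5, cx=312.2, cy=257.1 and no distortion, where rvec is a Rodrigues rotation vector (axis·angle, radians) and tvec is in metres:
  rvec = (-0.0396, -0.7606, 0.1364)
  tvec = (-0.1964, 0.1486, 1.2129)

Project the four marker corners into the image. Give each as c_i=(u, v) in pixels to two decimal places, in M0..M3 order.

c0=(122.18, 395.42) c1=(235.87, 394.44) c2=(250.67, 284.84) c3=(140.75, 271.55)

Intrinsics K: fx=749.3, fy=646.5, cx=312.2, cy=257.1
Marker side s = 0.218 m; corners in marker frame (Z=0):
  M0 = (-0.1090, +0.1090, 0)
  M1 = (+0.1090, +0.1090, 0)
  M2 = (+0.1090, -0.1090, 0)
  M3 = (-0.1090, -0.1090, 0)
rvec = (-0.0396, -0.7606, 0.1364), |rvec| = θ = 0.77375 rad = 44.332°
Rodrigues: sinθ=0.69882, 1−cosθ=0.28470; R = I + sinθ·[k]× + (1−cosθ)·[k]×²:
    [+0.71604 -0.10887 -0.68951]
    [+0.13751 +0.99041 -0.01357]
    [+0.68438 -0.08510 +0.72414]
t = (-0.1964, 0.1486, 1.2129) m
M0: Pc = R·M0+t = (-0.28632, +0.24157, +1.12903); u = 749.3·(-0.28632)/1.12903 + 312.2 = 122.1815, v = 646.5·(+0.24157)/1.12903 + 257.1 = 395.4244
M1: Pc = R·M1+t = (-0.13022, +0.27154, +1.27822); u = 749.3·(-0.13022)/1.27822 + 312.2 = 235.8655, v = 646.5·(+0.27154)/1.27822 + 257.1 = 394.4415
M2: Pc = R·M2+t = (-0.10648, +0.05563, +1.29677); u = 749.3·(-0.10648)/1.29677 + 312.2 = 250.6711, v = 646.5·(+0.05563)/1.29677 + 257.1 = 284.8365
M3: Pc = R·M3+t = (-0.26258, +0.02566, +1.14758); u = 749.3·(-0.26258)/1.14758 + 312.2 = 140.7497, v = 646.5·(+0.02566)/1.14758 + 257.1 = 271.5539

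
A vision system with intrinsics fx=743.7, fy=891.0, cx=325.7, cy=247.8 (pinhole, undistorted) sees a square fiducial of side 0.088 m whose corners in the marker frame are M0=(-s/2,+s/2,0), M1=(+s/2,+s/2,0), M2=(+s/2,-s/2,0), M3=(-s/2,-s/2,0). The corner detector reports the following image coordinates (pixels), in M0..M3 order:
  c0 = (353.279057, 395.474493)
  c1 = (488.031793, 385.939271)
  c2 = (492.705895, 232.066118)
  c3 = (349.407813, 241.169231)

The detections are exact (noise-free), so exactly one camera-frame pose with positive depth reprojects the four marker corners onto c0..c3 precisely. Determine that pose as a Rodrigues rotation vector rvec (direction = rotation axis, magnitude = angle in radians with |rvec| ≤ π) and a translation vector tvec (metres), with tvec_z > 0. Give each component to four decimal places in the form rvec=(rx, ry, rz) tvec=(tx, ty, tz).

rvec=(0.3324, -0.0432, -0.0469) tvec=(0.0600, 0.0358, 0.4681)

Intrinsics K: fx=743.7, fy=891.0, cx=325.7, cy=247.8
Marker side s = 0.088 m; corners in marker frame (Z=0):
  M0 = (-0.0440, +0.0440, 0)
  M1 = (+0.0440, +0.0440, 0)
  M2 = (+0.0440, -0.0440, 0)
  M3 = (-0.0440, -0.0440, 0)
Detected image corners:
  c0 = (353.279057, 395.474493) px
  c1 = (488.031793, 385.939271) px
  c2 = (492.705895, 232.066118) px
  c3 = (349.407813, 241.169231) px
Planar DLT: solve 8×8 A·h = b for H (H[2,2]=1):
  H  [+1609.53668 +289.32883 +421.07668]
  H  [-82.72551 +1970.15908 +316.01562]
  H  [+0.07412 +0.69869 +1.00000]
B = K⁻¹H; ‖b₁‖=2.136070, ‖b₂‖=2.136070; λ = 2/(‖b₁‖+‖b₂‖) = 0.468149, sign → tz>0 ⇒ λ=+0.468149
r₁ = λ·B[:,0] = (+0.99799,-0.05312,+0.03470); r₂ = λ·B[:,1] = (+0.03888,+0.94419,+0.32709)
r₃ = r₁×r₂ = (-0.05014,-0.32508,+0.94436); SVD([r₁ r₂ r₃]) → R = UVᵀ:
  R  [+0.99799 +0.03888 -0.05014]
  R  [-0.05312 +0.94419 -0.32508]
  R  [+0.03470 +0.32709 +0.94436]
t = (+0.06004, +0.03584, +0.46815) m
tr R = 2.886533; θ = arccos((tr R − 1)/2) = 0.338463 rad = 19.392°
axis k = ((R−Rᵀ)₃₂, (R−Rᵀ)₁₃, (R−Rᵀ)₂₁) / (2 sinθ) = (+0.982083, -0.127755, -0.138533)
rvec = θ·k = (+0.332398, -0.043240, -0.046888)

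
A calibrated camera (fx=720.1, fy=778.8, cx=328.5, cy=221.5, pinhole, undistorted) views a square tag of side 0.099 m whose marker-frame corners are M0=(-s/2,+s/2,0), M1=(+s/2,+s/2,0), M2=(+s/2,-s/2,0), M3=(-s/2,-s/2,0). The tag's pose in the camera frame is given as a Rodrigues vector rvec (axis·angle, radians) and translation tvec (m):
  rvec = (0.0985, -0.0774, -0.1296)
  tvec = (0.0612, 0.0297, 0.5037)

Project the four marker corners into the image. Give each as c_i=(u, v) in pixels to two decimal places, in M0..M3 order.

c0=(354.80, 352.68) c1=(492.02, 330.92) c2=(477.58, 181.61) c3=(337.33, 201.72)

Intrinsics K: fx=720.1, fy=778.8, cx=328.5, cy=221.5
Marker side s = 0.099 m; corners in marker frame (Z=0):
  M0 = (-0.0495, +0.0495, 0)
  M1 = (+0.0495, +0.0495, 0)
  M2 = (+0.0495, -0.0495, 0)
  M3 = (-0.0495, -0.0495, 0)
rvec = (0.0985, -0.0774, -0.1296), |rvec| = θ = 0.18025 rad = 10.327°
Rodrigues: sinθ=0.17927, 1−cosθ=0.01620; R = I + sinθ·[k]× + (1−cosθ)·[k]×²:
    [+0.98864 +0.12510 -0.08335]
    [-0.13270 +0.98679 -0.09297]
    [+0.07062 +0.10297 +0.99217]
t = (0.0612, 0.0297, 0.5037) m
M0: Pc = R·M0+t = (+0.01845, +0.08511, +0.50530); u = 720.1·(+0.01845)/0.50530 + 328.5 = 354.7997, v = 778.8·(+0.08511)/0.50530 + 221.5 = 352.6836
M1: Pc = R·M1+t = (+0.11633, +0.07198, +0.51229); u = 720.1·(+0.11633)/0.51229 + 328.5 = 492.0182, v = 778.8·(+0.07198)/0.51229 + 221.5 = 330.9216
M2: Pc = R·M2+t = (+0.10395, -0.02571, +0.50210); u = 720.1·(+0.10395)/0.50210 + 328.5 = 477.5762, v = 778.8·(-0.02571)/0.50210 + 221.5 = 181.6143
M3: Pc = R·M3+t = (+0.00607, -0.01258, +0.49511); u = 720.1·(+0.00607)/0.49511 + 328.5 = 337.3286, v = 778.8·(-0.01258)/0.49511 + 221.5 = 201.7161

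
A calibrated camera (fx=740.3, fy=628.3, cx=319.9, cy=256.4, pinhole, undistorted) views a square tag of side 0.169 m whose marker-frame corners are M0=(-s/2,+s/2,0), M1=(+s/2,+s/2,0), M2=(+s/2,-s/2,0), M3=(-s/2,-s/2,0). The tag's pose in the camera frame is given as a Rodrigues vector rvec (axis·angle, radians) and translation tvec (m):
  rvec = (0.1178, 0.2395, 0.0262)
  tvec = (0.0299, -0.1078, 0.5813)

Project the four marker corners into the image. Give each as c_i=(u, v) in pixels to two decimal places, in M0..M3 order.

Intrinsics K: fx=740.3, fy=628.3, cx=319.9, cy=256.4
Marker side s = 0.169 m; corners in marker frame (Z=0):
  M0 = (-0.0845, +0.0845, 0)
  M1 = (+0.0845, +0.0845, 0)
  M2 = (+0.0845, -0.0845, 0)
  M3 = (-0.0845, -0.0845, 0)
rvec = (0.1178, 0.2395, 0.0262), |rvec| = θ = 0.26819 rad = 15.366°
Rodrigues: sinθ=0.26498, 1−cosθ=0.03575; R = I + sinθ·[k]× + (1−cosθ)·[k]×²:
    [+0.97115 -0.01186 +0.23817]
    [+0.03991 +0.99276 -0.11327]
    [-0.23511 +0.11951 +0.96459]
t = (0.0299, -0.1078, 0.5813) m
M0: Pc = R·M0+t = (-0.05316, -0.02728, +0.61127); u = 740.3·(-0.05316)/0.61127 + 319.9 = 255.5124, v = 628.3·(-0.02728)/0.61127 + 256.4 = 228.3557
M1: Pc = R·M1+t = (+0.11096, -0.02054, +0.57153); u = 740.3·(+0.11096)/0.57153 + 319.9 = 463.6249, v = 628.3·(-0.02054)/0.57153 + 256.4 = 233.8206
M2: Pc = R·M2+t = (+0.11296, -0.18832, +0.55133); u = 740.3·(+0.11296)/0.55133 + 319.9 = 471.5824, v = 628.3·(-0.18832)/0.55133 + 256.4 = 41.7954
M3: Pc = R·M3+t = (-0.05116, -0.19506, +0.59107); u = 740.3·(-0.05116)/0.59107 + 319.9 = 255.8236, v = 628.3·(-0.19506)/0.59107 + 256.4 = 49.0521

c0=(255.51, 228.36) c1=(463.62, 233.82) c2=(471.58, 41.80) c3=(255.82, 49.05)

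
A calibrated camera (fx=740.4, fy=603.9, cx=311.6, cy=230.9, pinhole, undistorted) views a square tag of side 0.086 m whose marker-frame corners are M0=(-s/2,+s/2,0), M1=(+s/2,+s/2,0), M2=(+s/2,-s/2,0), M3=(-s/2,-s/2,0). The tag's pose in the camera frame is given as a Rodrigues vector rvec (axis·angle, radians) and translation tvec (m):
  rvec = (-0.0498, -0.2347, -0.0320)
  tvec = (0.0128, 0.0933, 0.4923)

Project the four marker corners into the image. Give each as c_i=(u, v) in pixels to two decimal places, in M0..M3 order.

Intrinsics K: fx=740.4, fy=603.9, cx=311.6, cy=230.9
Marker side s = 0.086 m; corners in marker frame (Z=0):
  M0 = (-0.0430, +0.0430, 0)
  M1 = (+0.0430, +0.0430, 0)
  M2 = (+0.0430, -0.0430, 0)
  M3 = (-0.0430, -0.0430, 0)
rvec = (-0.0498, -0.2347, -0.0320), |rvec| = θ = 0.24205 rad = 13.868°
Rodrigues: sinθ=0.23969, 1−cosθ=0.02915; R = I + sinθ·[k]× + (1−cosθ)·[k]×²:
    [+0.97208 +0.03750 -0.23162]
    [-0.02587 +0.99826 +0.05305]
    [+0.23321 -0.04558 +0.97136]
t = (0.0128, 0.0933, 0.4923) m
M0: Pc = R·M0+t = (-0.02739, +0.13734, +0.48031); u = 740.4·(-0.02739)/0.48031 + 311.6 = 269.3832, v = 603.9·(+0.13734)/0.48031 + 230.9 = 403.5755
M1: Pc = R·M1+t = (+0.05621, +0.13511, +0.50037); u = 740.4·(+0.05621)/0.50037 + 311.6 = 394.7778, v = 603.9·(+0.13511)/0.50037 + 230.9 = 393.9688
M2: Pc = R·M2+t = (+0.05299, +0.04926, +0.50429); u = 740.4·(+0.05299)/0.50429 + 311.6 = 389.3958, v = 603.9·(+0.04926)/0.50429 + 230.9 = 289.8933
M3: Pc = R·M3+t = (-0.03061, +0.05149, +0.48423); u = 740.4·(-0.03061)/0.48423 + 311.6 = 264.7933, v = 603.9·(+0.05149)/0.48423 + 230.9 = 295.1116

c0=(269.38, 403.58) c1=(394.78, 393.97) c2=(389.40, 289.89) c3=(264.79, 295.11)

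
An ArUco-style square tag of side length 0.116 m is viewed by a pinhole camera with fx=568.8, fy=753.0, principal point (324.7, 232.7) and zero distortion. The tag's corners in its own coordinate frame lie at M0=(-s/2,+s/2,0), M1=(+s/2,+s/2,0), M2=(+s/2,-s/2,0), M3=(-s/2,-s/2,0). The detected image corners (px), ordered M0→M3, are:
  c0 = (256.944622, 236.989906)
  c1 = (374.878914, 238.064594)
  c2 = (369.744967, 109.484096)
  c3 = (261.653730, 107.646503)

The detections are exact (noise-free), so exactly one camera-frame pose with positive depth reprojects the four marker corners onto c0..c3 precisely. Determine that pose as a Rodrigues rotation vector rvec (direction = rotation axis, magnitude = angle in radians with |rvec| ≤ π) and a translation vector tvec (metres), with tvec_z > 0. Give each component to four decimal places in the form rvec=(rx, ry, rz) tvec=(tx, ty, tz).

Intrinsics K: fx=568.8, fy=753.0, cx=324.7, cy=232.7
Marker side s = 0.116 m; corners in marker frame (Z=0):
  M0 = (-0.0580, +0.0580, 0)
  M1 = (+0.0580, +0.0580, 0)
  M2 = (+0.0580, -0.0580, 0)
  M3 = (-0.0580, -0.0580, 0)
Detected image corners:
  c0 = (256.944622, 236.989906) px
  c1 = (374.878914, 238.064594) px
  c2 = (369.744967, 109.484096) px
  c3 = (261.653730, 107.646503) px
Planar DLT: solve 8×8 A·h = b for H (H[2,2]=1):
  H  [+991.18319 -235.17556 +315.99586]
  H  [+22.98841 +981.78109 +170.24032]
  H  [+0.05948 -0.75095 +1.00000]
B = K⁻¹H; ‖b₁‖=1.709712, ‖b₂‖=1.709712; λ = 2/(‖b₁‖+‖b₂‖) = 0.584894, sign → tz>0 ⇒ λ=+0.584894
r₁ = λ·B[:,0] = (+0.99937,+0.00711,+0.03479); r₂ = λ·B[:,1] = (+0.00890,+0.89833,-0.43922)
r₃ = r₁×r₂ = (-0.03437,+0.43926,+0.89770); SVD([r₁ r₂ r₃]) → R = UVᵀ:
  R  [+0.99937 +0.00890 -0.03437]
  R  [+0.00711 +0.89833 +0.43926]
  R  [+0.03479 -0.43922 +0.89770]
t = (-0.00895, -0.04852, +0.58489) m
tr R = 2.795407; θ = arccos((tr R − 1)/2) = 0.456267 rad = 26.142°
axis k = ((R−Rᵀ)₃₂, (R−Rᵀ)₁₃, (R−Rᵀ)₂₁) / (2 sinθ) = (-0.996913, -0.078483, -0.002038)
rvec = θ·k = (-0.454859, -0.035809, -0.000930)

rvec=(-0.4549, -0.0358, -0.0009) tvec=(-0.0090, -0.0485, 0.5849)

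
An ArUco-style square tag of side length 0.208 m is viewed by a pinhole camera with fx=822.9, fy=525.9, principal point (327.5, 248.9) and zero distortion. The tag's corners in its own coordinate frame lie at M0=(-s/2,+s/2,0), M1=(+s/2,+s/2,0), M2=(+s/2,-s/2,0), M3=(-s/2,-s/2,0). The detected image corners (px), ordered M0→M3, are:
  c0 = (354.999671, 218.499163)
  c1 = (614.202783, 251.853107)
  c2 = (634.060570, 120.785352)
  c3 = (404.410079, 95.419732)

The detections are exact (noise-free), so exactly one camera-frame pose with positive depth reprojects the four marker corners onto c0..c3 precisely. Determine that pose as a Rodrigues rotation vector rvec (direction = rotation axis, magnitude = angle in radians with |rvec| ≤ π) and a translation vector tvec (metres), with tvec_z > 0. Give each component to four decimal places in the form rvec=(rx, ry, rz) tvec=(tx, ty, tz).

rvec=(-0.4499, 0.0667, 0.2275) tvec=(0.1477, -0.1086, 0.7006)

Intrinsics K: fx=822.9, fy=525.9, cx=327.5, cy=248.9
Marker side s = 0.208 m; corners in marker frame (Z=0):
  M0 = (-0.1040, +0.1040, 0)
  M1 = (+0.1040, +0.1040, 0)
  M2 = (+0.1040, -0.1040, 0)
  M3 = (-0.1040, -0.1040, 0)
Detected image corners:
  c0 = (354.999671, 218.499163) px
  c1 = (614.202783, 251.853107) px
  c2 = (634.060570, 120.785352) px
  c3 = (404.410079, 95.419732) px
Planar DLT: solve 8×8 A·h = b for H (H[2,2]=1):
  H  [+1089.04983 -471.02980 +500.93990]
  H  [+112.03658 +506.88122 +167.39786]
  H  [-0.16260 -0.60432 +1.00000]
B = K⁻¹H; ‖b₁‖=1.427403, ‖b₂‖=1.427403; λ = 2/(‖b₁‖+‖b₂‖) = 0.700573, sign → tz>0 ⇒ λ=+0.700573
r₁ = λ·B[:,0] = (+0.97250,+0.20316,-0.11392); r₂ = λ·B[:,1] = (-0.23252,+0.87561,-0.42337)
r₃ = r₁×r₂ = (+0.01373,+0.43821,+0.89877); SVD([r₁ r₂ r₃]) → R = UVᵀ:
  R  [+0.97250 -0.23252 +0.01373]
  R  [+0.20316 +0.87561 +0.43821]
  R  [-0.11392 -0.42337 +0.89877]
t = (+0.14766, -0.10857, +0.70057) m
tr R = 2.746874; θ = arccos((tr R − 1)/2) = 0.508580 rad = 29.139°
axis k = ((R−Rᵀ)₃₂, (R−Rᵀ)₁₃, (R−Rᵀ)₂₁) / (2 sinθ) = (-0.884694, +0.131074, +0.447367)
rvec = θ·k = (-0.449938, +0.066662, +0.227522)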